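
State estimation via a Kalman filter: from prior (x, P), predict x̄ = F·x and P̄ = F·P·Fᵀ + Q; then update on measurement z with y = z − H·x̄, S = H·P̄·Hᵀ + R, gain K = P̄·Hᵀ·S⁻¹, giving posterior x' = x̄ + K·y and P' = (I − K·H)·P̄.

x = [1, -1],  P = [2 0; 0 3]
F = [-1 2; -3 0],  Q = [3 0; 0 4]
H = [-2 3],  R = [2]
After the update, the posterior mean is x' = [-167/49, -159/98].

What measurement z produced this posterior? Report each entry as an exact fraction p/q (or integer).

x̄ = F·x = [-3, -3]
P̄ = F·P·Fᵀ + Q = [17 6; 6 22]
S = H·P̄·Hᵀ + R = [196]
K = P̄·Hᵀ·S⁻¹ = [-4/49; 27/98]
x' − x̄ = [-20/49, 135/98] = K·y
y = (KᵀK)⁻¹·Kᵀ·(x' − x̄) = [5]
z = y + H·x̄ = [5] + [-3] = [2]

z = [2]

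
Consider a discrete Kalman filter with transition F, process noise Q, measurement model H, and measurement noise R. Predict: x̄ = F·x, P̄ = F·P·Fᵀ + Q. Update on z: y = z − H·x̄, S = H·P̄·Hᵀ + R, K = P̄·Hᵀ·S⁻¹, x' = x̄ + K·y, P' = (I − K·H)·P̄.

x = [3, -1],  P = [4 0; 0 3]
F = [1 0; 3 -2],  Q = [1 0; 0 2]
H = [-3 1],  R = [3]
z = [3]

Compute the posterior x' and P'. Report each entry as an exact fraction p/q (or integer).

x̄ = F·x = [3, 11]
P̄ = F·P·Fᵀ + Q = [5 12; 12 50]
y = z − H·x̄ = [1]
S = H·P̄·Hᵀ + R = [26]
K = P̄·Hᵀ·S⁻¹ = [-3/26; 7/13]
x' = x̄ + K·y = [75/26, 150/13]
P' = (I − K·H)·P̄ = [121/26 177/13; 177/13 552/13]

x' = [75/26, 150/13]
P' = [121/26 177/13; 177/13 552/13]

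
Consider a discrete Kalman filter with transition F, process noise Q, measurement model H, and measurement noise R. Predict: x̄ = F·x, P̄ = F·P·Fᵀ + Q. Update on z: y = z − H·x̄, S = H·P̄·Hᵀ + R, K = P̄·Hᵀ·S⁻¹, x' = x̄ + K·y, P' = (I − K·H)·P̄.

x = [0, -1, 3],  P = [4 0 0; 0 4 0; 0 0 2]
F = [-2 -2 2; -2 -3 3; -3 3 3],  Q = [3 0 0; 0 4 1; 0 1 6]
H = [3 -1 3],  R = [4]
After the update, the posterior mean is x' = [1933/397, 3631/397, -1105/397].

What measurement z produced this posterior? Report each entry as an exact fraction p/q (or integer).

x̄ = F·x = [8, 12, 6]
P̄ = F·P·Fᵀ + Q = [43 52 12; 52 74 7; 12 7 96]
S = H·P̄·Hᵀ + R = [1191]
K = P̄·Hᵀ·S⁻¹ = [113/1191; 103/1191; 317/1191]
x' − x̄ = [-1243/397, -1133/397, -3487/397] = K·y
y = (KᵀK)⁻¹·Kᵀ·(x' − x̄) = [-33]
z = y + H·x̄ = [-33] + [30] = [-3]

z = [-3]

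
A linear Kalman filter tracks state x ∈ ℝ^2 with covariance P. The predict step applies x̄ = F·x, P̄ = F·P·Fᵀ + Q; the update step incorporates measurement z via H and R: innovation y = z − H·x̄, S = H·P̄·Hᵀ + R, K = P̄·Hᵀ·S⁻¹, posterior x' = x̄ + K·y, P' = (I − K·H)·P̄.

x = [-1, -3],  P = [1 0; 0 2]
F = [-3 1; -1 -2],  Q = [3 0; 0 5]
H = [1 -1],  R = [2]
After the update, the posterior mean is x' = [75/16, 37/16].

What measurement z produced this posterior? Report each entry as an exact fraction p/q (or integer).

z = [3]

x̄ = F·x = [0, 7]
P̄ = F·P·Fᵀ + Q = [14 -1; -1 14]
S = H·P̄·Hᵀ + R = [32]
K = P̄·Hᵀ·S⁻¹ = [15/32; -15/32]
x' − x̄ = [75/16, -75/16] = K·y
y = (KᵀK)⁻¹·Kᵀ·(x' − x̄) = [10]
z = y + H·x̄ = [10] + [-7] = [3]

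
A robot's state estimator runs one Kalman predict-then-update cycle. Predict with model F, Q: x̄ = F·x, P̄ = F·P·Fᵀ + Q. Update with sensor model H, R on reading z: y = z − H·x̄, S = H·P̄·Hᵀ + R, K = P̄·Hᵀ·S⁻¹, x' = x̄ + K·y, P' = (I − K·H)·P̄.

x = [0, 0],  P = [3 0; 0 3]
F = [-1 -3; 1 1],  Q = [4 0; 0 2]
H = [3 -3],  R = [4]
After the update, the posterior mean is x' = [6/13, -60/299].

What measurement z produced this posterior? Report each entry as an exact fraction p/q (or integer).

x̄ = F·x = [0, 0]
P̄ = F·P·Fᵀ + Q = [34 -12; -12 8]
S = H·P̄·Hᵀ + R = [598]
K = P̄·Hᵀ·S⁻¹ = [3/13; -30/299]
x' − x̄ = [6/13, -60/299] = K·y
y = (KᵀK)⁻¹·Kᵀ·(x' − x̄) = [2]
z = y + H·x̄ = [2] + [0] = [2]

z = [2]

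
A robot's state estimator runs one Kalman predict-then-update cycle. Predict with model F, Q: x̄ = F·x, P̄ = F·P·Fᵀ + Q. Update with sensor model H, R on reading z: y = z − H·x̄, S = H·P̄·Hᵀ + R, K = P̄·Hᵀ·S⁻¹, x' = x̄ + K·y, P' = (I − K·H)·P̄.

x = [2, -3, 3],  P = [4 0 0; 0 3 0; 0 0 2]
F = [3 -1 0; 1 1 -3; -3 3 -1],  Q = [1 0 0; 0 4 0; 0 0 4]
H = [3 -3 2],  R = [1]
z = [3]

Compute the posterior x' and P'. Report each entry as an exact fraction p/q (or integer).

x̄ = F·x = [9, -10, -18]
P̄ = F·P·Fᵀ + Q = [40 9 -45; 9 29 3; -45 3 69]
y = z − H·x̄ = [-18]
S = H·P̄·Hᵀ + R = [160]
K = P̄·Hᵀ·S⁻¹ = [3/160; -27/80; -3/80]
x' = x̄ + K·y = [693/80, -157/40, -693/40]
P' = (I − K·H)·P̄ = [6391/160 801/80 -3591/80; 801/80 431/40 39/40; -3591/80 39/40 2751/40]

x' = [693/80, -157/40, -693/40]
P' = [6391/160 801/80 -3591/80; 801/80 431/40 39/40; -3591/80 39/40 2751/40]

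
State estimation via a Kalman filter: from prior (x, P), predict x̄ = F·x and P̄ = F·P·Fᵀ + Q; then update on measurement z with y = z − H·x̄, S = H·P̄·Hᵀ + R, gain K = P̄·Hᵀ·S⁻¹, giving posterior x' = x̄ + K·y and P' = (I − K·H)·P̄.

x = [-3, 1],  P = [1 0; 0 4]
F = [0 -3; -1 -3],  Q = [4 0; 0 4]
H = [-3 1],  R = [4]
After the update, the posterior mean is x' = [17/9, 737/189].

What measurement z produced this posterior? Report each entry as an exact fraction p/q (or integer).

x̄ = F·x = [-3, 0]
P̄ = F·P·Fᵀ + Q = [40 36; 36 41]
S = H·P̄·Hᵀ + R = [189]
K = P̄·Hᵀ·S⁻¹ = [-4/9; -67/189]
x' − x̄ = [44/9, 737/189] = K·y
y = (KᵀK)⁻¹·Kᵀ·(x' − x̄) = [-11]
z = y + H·x̄ = [-11] + [9] = [-2]

z = [-2]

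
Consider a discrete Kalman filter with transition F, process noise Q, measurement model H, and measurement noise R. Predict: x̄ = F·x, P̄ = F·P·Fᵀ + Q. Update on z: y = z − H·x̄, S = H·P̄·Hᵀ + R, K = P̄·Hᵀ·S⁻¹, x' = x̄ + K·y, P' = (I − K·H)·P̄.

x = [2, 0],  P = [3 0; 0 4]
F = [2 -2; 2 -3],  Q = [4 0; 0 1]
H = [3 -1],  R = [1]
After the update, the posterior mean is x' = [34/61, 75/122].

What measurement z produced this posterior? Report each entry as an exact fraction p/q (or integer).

z = [1]

x̄ = F·x = [4, 4]
P̄ = F·P·Fᵀ + Q = [32 36; 36 49]
S = H·P̄·Hᵀ + R = [122]
K = P̄·Hᵀ·S⁻¹ = [30/61; 59/122]
x' − x̄ = [-210/61, -413/122] = K·y
y = (KᵀK)⁻¹·Kᵀ·(x' − x̄) = [-7]
z = y + H·x̄ = [-7] + [8] = [1]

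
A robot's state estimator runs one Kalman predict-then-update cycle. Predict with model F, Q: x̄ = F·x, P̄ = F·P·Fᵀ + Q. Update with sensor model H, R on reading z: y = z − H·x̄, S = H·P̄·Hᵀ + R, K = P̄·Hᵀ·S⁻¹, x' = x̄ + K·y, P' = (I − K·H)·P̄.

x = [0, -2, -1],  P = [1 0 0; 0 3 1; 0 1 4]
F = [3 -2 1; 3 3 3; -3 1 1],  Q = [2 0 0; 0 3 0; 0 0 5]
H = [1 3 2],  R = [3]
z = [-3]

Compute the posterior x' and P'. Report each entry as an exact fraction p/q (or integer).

x̄ = F·x = [3, -9, -3]
P̄ = F·P·Fᵀ + Q = [23 0 -12; 0 93 18; -12 18 23]
y = z − H·x̄ = [27]
S = H·P̄·Hᵀ + R = [1123]
K = P̄·Hᵀ·S⁻¹ = [-1/1123; 315/1123; 88/1123]
x' = x̄ + K·y = [3342/1123, -1602/1123, -993/1123]
P' = (I − K·H)·P̄ = [25828/1123 315/1123 -13388/1123; 315/1123 5214/1123 -7506/1123; -13388/1123 -7506/1123 18085/1123]

x' = [3342/1123, -1602/1123, -993/1123]
P' = [25828/1123 315/1123 -13388/1123; 315/1123 5214/1123 -7506/1123; -13388/1123 -7506/1123 18085/1123]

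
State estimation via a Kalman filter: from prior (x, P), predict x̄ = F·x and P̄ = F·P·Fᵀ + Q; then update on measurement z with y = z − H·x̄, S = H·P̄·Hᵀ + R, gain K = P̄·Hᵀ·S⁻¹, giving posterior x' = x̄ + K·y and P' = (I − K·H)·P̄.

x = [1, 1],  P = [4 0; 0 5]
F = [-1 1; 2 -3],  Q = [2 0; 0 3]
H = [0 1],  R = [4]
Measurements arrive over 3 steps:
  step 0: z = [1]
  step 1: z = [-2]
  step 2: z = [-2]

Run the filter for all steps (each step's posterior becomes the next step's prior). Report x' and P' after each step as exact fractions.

step 0: x' = [-23/34, 15/17], P' = [219/68 -23/17; -23/17 64/17]
step 1: x' = [73/85, -74/35], P' = [2119/680 -7/5; -7/5 132/35]
step 2: x' = [45478/83547, -119206/83547], P' = [1037779/334188 -116842/83547; -116842/83547 315148/83547]

step 0: x̄ = F·x = [0, -1]
step 0: P̄ = F·P·Fᵀ + Q = [11 -23; -23 64]
step 0: y = z − H·x̄ = [2]
step 0: S = H·P̄·Hᵀ + R = [68]
step 0: K = P̄·Hᵀ·S⁻¹ = [-23/68; 16/17]
step 0: x' = x̄ + K·y = [-23/34, 15/17]
step 0: P' = (I − K·H)·P̄ = [219/68 -23/17; -23/17 64/17]
step 1: x̄ = F·x = [53/34, -4]
step 1: P̄ = F·P·Fᵀ + Q = [795/68 -49/2; -49/2 66]
step 1: y = z − H·x̄ = [2]
step 1: S = H·P̄·Hᵀ + R = [70]
step 1: K = P̄·Hᵀ·S⁻¹ = [-7/20; 33/35]
step 1: x' = x̄ + K·y = [73/85, -74/35]
step 1: P' = (I − K·H)·P̄ = [2119/680 -7/5; -7/5 132/35]
step 2: x̄ = F·x = [-1769/595, 4796/595]
step 2: P̄ = F·P·Fᵀ + Q = [55633/4760 -58421/2380; -58421/2380 78787/1190]
step 2: y = z − H·x̄ = [-5986/595]
step 2: S = H·P̄·Hᵀ + R = [83547/1190]
step 2: K = P̄·Hᵀ·S⁻¹ = [-58421/167094; 78787/83547]
step 2: x' = x̄ + K·y = [45478/83547, -119206/83547]
step 2: P' = (I − K·H)·P̄ = [1037779/334188 -116842/83547; -116842/83547 315148/83547]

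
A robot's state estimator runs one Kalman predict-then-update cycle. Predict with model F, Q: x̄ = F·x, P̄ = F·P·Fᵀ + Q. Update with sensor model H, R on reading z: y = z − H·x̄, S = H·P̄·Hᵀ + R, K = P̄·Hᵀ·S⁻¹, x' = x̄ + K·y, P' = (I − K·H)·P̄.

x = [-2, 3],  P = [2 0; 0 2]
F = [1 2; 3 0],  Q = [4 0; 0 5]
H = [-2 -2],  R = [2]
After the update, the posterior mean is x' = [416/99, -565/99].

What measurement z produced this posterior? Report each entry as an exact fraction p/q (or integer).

x̄ = F·x = [4, -6]
P̄ = F·P·Fᵀ + Q = [14 6; 6 23]
S = H·P̄·Hᵀ + R = [198]
K = P̄·Hᵀ·S⁻¹ = [-20/99; -29/99]
x' − x̄ = [20/99, 29/99] = K·y
y = (KᵀK)⁻¹·Kᵀ·(x' − x̄) = [-1]
z = y + H·x̄ = [-1] + [4] = [3]

z = [3]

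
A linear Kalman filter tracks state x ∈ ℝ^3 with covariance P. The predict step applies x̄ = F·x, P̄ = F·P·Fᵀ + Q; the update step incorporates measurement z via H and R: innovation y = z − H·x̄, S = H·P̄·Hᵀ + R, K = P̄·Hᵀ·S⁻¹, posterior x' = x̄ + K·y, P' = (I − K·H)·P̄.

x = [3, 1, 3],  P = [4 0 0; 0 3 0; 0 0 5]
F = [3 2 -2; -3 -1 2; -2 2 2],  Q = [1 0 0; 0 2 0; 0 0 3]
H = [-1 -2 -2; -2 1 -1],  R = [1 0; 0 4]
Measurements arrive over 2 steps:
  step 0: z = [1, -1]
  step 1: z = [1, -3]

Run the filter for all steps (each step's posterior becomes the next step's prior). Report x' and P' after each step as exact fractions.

step 0: x' = [5645/35618, -51569/71236, 11379/71236], P' = [46205/35618 9907/35618 -34707/35618; 9907/35618 52637/71236 -56099/71236; -34707/35618 -56099/71236 103813/71236]
step 1: x' = [415076482/373952353, -283172738/373952353, -129816279/373952353], P' = [472764151/373952353 92439692/373952353 -345099082/373952353; 92439692/373952353 1810408921/2617666471 -267553245/373952353; -345099082/373952353 -267553245/373952353 503099879/373952353]

step 0: x̄ = F·x = [5, -4, 2]
step 0: P̄ = F·P·Fᵀ + Q = [69 -62 -32; -62 61 38; -32 38 51]
step 0: y = z − H·x̄ = [2, 15]
step 0: S = H·P̄·Hᵀ + R = [446 -228; -228 436]
step 0: K = P̄·Hᵀ·S⁻¹ = [3395/35618 -11949/35618; -6445/35618 17277/71236; -13007/35618 -5271/71236]
step 0: x' = x̄ + K·y = [5645/35618, -51569/71236, 11379/71236]
step 0: P' = (I − K·H)·P̄ = [46205/35618 9907/35618 -34707/35618; 9907/35618 52637/71236 -56099/71236; -34707/35618 -56099/71236 103813/71236]
step 1: x̄ = F·x = [-4183/3238, 40457/71236, -2340/1619]
step 1: P̄ = F·P·Fᵀ + Q = [138557/3238 -61366/1619 -32129/1619; -61366/1619 2618299/71236 31071/1619; -32129/1619 31071/1619 26299/1619]
step 1: y = z − H·x̄ = [-36449/17809, -541177/71236]
step 1: S = H·P̄·Hᵀ + R = [6351591/35618 -5997235/35618; -5997235/35618 18664879/71236]
step 1: K = P̄·Hᵀ·S⁻¹ = [32554629/373952353 -126997382/373952353; -522150256/2617666471 597281487/2617666471; -125994186/373952353 -20113740/373952353]
step 1: x' = x̄ + K·y = [415076482/373952353, -283172738/373952353, -129816279/373952353]
step 1: P' = (I − K·H)·P̄ = [472764151/373952353 92439692/373952353 -345099082/373952353; 92439692/373952353 1810408921/2617666471 -267553245/373952353; -345099082/373952353 -267553245/373952353 503099879/373952353]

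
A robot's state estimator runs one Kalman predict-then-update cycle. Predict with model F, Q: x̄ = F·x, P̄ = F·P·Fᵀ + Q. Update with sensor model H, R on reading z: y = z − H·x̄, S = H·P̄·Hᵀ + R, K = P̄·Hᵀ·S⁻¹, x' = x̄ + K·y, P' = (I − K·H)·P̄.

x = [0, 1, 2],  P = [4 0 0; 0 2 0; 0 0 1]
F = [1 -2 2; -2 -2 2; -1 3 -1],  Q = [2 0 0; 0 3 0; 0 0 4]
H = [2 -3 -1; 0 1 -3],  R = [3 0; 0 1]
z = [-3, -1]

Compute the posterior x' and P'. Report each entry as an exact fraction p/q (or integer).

x̄ = F·x = [2, 2, 1]
P̄ = F·P·Fᵀ + Q = [18 4 -18; 4 31 -6; -18 -6 27]
y = z − H·x̄ = [0, 0]
S = H·P̄·Hᵀ + R = [369 56; 56 311]
K = P̄·Hᵀ·S⁻¹ = [9814/111623 19050/111623; -27313/111623 22505/111623; -9123/111623 -29583/111623]
x' = x̄ + K·y = [2, 2, 1]
P' = (I − K·H)·P̄ = [492126/111623 288348/111623 89766/111623; 288348/111623 199841/111623 59112/111623; 89766/111623 59112/111623 29565/111623]

x' = [2, 2, 1]
P' = [492126/111623 288348/111623 89766/111623; 288348/111623 199841/111623 59112/111623; 89766/111623 59112/111623 29565/111623]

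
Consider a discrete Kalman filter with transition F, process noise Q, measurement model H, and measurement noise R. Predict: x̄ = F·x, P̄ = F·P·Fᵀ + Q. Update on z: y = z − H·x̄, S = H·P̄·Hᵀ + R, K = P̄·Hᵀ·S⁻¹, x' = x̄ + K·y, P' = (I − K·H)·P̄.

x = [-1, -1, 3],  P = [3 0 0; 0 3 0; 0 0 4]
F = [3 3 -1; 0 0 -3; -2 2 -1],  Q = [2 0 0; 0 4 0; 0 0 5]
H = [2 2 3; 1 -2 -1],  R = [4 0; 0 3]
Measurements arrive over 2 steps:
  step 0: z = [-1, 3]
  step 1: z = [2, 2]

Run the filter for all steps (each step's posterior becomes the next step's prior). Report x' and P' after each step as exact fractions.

step 0: x̄ = F·x = [-9, -9, -3]
step 0: P̄ = F·P·Fᵀ + Q = [60 12 4; 12 40 12; 4 12 33]
step 0: y = z − H·x̄ = [44, -9]
step 0: S = H·P̄·Hᵀ + R = [989 -255; -255 248]
step 0: K = P̄·Hᵀ·S⁻¹ = [46848/180247 71428/180247; 14320/180247 -43420/180247; 18973/180247 -19012/180247]
step 0: x' = x̄ + K·y = [-203763/180247, -601363/180247, 465179/180247]
step 0: P' = (I − K·H)·P̄ = [1220836/180247 1318484/180247 -1630416/180247; 1318484/180247 1731480/180247 -2014216/180247; -1630416/180247 -2014216/180247 2455052/180247]
step 1: x̄ = F·x = [-2880557/180247, -1395537/180247, -1260379/180247]
step 1: P̄ = F·P·Fᵀ + Q = [74986894/180247 40166844/180247 17220412/180247; 40166844/180247 22816456/180247 9667956/180247; 17220412/180247 9667956/180247 6152879/180247]
step 1: y = z − H·x̄ = [12693819/180247, -810402/180247]
step 1: S = H·P̄·Hᵀ + R = [1091305467/180247 -100207597/180247; -100207597/180247 16509962/180247]
step 1: K = P̄·Hᵀ·S⁻¹ = [271043854/903052115 2875175078/6321364805; 117980096/903052115 -781962628/6321364805; 5888403/129007445 -202080304/903052115]
step 1: x' = x̄ + K·y = [19667301503/6321364805, 12734367237/6321364805, -2503217174/903052115]
step 1: P' = (I − K·H)·P̄ = [21764445366/6321364805 18839105804/6321364805 -3505613068/903052115; 18839105804/6321364805 24482437496/6321364805 -3968554472/903052115; -3505613068/903052115 -3968554472/903052115 719676684/129007445]

step 0: x' = [-203763/180247, -601363/180247, 465179/180247], P' = [1220836/180247 1318484/180247 -1630416/180247; 1318484/180247 1731480/180247 -2014216/180247; -1630416/180247 -2014216/180247 2455052/180247]
step 1: x' = [19667301503/6321364805, 12734367237/6321364805, -2503217174/903052115], P' = [21764445366/6321364805 18839105804/6321364805 -3505613068/903052115; 18839105804/6321364805 24482437496/6321364805 -3968554472/903052115; -3505613068/903052115 -3968554472/903052115 719676684/129007445]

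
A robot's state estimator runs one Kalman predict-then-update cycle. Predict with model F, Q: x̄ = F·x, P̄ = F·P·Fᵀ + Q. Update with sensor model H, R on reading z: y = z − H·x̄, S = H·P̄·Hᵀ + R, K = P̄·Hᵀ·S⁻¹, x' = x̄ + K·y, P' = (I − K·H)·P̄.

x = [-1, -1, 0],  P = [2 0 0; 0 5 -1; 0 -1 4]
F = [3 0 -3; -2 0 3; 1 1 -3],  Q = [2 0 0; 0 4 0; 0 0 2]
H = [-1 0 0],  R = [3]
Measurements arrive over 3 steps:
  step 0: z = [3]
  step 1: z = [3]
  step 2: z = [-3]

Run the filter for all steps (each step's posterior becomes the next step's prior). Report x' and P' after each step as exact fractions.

step 0: x' = [-3, 2, -2], P' = [168/59 -144/59 135/59; -144/59 528/59 -377/59; 135/59 -377/59 984/59]
step 1: x' = [-3, 0, 5], P' = [24168/8233 -23517/8233 25317/8233; -23517/8233 94909/8233 -109521/8233; 25317/8233 -109521/8233 304739/8233]
step 2: x' = [6969993/2545622, -7127673/1272811, 28951605/2545622], P' = [7562769/2545622 -3761856/1272811 8308089/2545622; -3761856/1272811 15105241/1272811 -17984949/1272811; 8308089/2545622 -17984949/1272811 100060863/2545622]

step 0: x̄ = F·x = [-3, 2, -2]
step 0: P̄ = F·P·Fᵀ + Q = [56 -48 45; -48 48 -43; 45 -43 51]
step 0: y = z − H·x̄ = [0]
step 0: S = H·P̄·Hᵀ + R = [59]
step 0: K = P̄·Hᵀ·S⁻¹ = [-56/59; 48/59; -45/59]
step 0: x' = x̄ + K·y = [-3, 2, -2]
step 0: P' = (I − K·H)·P̄ = [168/59 -144/59 135/59; -144/59 528/59 -377/59; 135/59 -377/59 984/59]
step 1: x̄ = F·x = [-3, 0, 5]
step 1: P̄ = F·P·Fᵀ + Q = [8056/59 -7839/59 8439/59; -7839/59 8144/59 -8820/59; 8439/59 -8820/59 10834/59]
step 1: y = z − H·x̄ = [0]
step 1: S = H·P̄·Hᵀ + R = [8233/59]
step 1: K = P̄·Hᵀ·S⁻¹ = [-8056/8233; 7839/8233; -8439/8233]
step 1: x' = x̄ + K·y = [-3, 0, 5]
step 1: P' = (I − K·H)·P̄ = [24168/8233 -23517/8233 25317/8233; -23517/8233 94909/8233 -109521/8233; 25317/8233 -109521/8233 304739/8233]
step 2: x̄ = F·x = [-24, 21, -18]
step 2: P̄ = F·P·Fᵀ + Q = [2520923/8233 -2507904/8233 2769363/8233; -2507904/8233 2568451/8233 -2844663/8233; 2769363/8233 -2844663/8233 3336384/8233]
step 2: y = z − H·x̄ = [-27]
step 2: S = H·P̄·Hᵀ + R = [2545622/8233]
step 2: K = P̄·Hᵀ·S⁻¹ = [-2520923/2545622; 1253952/1272811; -2769363/2545622]
step 2: x' = x̄ + K·y = [6969993/2545622, -7127673/1272811, 28951605/2545622]
step 2: P' = (I − K·H)·P̄ = [7562769/2545622 -3761856/1272811 8308089/2545622; -3761856/1272811 15105241/1272811 -17984949/1272811; 8308089/2545622 -17984949/1272811 100060863/2545622]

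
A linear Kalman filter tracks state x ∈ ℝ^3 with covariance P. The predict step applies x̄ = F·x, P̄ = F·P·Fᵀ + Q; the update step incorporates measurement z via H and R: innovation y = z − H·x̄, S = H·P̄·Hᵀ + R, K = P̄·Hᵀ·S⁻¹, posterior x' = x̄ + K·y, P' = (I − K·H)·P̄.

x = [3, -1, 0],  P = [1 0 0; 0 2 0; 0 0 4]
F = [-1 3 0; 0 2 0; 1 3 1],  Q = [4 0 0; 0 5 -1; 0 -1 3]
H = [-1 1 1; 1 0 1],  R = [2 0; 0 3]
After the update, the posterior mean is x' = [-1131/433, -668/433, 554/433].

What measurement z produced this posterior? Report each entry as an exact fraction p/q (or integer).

x̄ = F·x = [-6, -2, 0]
P̄ = F·P·Fᵀ + Q = [23 12 17; 12 13 11; 17 11 26]
S = H·P̄·Hᵀ + R = [28 26; 26 86]
K = P̄·Hᵀ·S⁻¹ = [-131/433 241/433; 217/866 83/433; 301/866 171/433]
x' − x̄ = [1467/433, 198/433, 554/433] = K·y
y = (KᵀK)⁻¹·Kᵀ·(x' − x̄) = [-2, 5]
z = y + H·x̄ = [-2, 5] + [4, -6] = [2, -1]

z = [2, -1]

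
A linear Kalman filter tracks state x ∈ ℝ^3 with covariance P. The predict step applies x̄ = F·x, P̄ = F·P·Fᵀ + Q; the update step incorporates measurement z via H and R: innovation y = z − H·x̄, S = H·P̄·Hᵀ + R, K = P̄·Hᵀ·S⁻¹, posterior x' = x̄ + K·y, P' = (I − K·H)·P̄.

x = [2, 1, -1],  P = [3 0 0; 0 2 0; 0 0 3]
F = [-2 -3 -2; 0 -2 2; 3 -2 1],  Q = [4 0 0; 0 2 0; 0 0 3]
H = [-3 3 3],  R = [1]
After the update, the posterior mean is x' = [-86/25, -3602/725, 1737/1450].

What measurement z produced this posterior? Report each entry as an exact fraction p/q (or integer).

z = [-1]

x̄ = F·x = [-5, -4, 3]
P̄ = F·P·Fᵀ + Q = [46 0 -12; 0 22 14; -12 14 41]
S = H·P̄·Hᵀ + R = [1450]
K = P̄·Hᵀ·S⁻¹ = [-3/25; 54/725; 201/1450]
x' − x̄ = [39/25, -702/725, -2613/1450] = K·y
y = (KᵀK)⁻¹·Kᵀ·(x' − x̄) = [-13]
z = y + H·x̄ = [-13] + [12] = [-1]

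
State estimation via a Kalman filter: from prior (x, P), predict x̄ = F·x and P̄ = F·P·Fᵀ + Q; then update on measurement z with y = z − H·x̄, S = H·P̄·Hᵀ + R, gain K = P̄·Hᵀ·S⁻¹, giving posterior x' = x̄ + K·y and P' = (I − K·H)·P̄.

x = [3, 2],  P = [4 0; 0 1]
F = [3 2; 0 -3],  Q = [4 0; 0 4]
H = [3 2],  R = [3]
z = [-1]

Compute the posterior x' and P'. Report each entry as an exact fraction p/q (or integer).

x' = [1567/379, -2498/379]
P' = [2276/379 -3234/379; -3234/379 4863/379]

x̄ = F·x = [13, -6]
P̄ = F·P·Fᵀ + Q = [44 -6; -6 13]
y = z − H·x̄ = [-28]
S = H·P̄·Hᵀ + R = [379]
K = P̄·Hᵀ·S⁻¹ = [120/379; 8/379]
x' = x̄ + K·y = [1567/379, -2498/379]
P' = (I − K·H)·P̄ = [2276/379 -3234/379; -3234/379 4863/379]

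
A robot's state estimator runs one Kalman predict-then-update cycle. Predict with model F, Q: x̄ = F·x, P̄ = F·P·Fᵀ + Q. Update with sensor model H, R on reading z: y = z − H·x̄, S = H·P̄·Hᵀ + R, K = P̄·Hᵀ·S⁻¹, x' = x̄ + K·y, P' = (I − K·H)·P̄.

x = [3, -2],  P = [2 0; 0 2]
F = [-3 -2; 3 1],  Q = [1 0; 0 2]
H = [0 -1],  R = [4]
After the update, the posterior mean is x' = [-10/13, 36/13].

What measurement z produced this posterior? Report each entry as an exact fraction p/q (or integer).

x̄ = F·x = [-5, 7]
P̄ = F·P·Fᵀ + Q = [27 -22; -22 22]
S = H·P̄·Hᵀ + R = [26]
K = P̄·Hᵀ·S⁻¹ = [11/13; -11/13]
x' − x̄ = [55/13, -55/13] = K·y
y = (KᵀK)⁻¹·Kᵀ·(x' − x̄) = [5]
z = y + H·x̄ = [5] + [-7] = [-2]

z = [-2]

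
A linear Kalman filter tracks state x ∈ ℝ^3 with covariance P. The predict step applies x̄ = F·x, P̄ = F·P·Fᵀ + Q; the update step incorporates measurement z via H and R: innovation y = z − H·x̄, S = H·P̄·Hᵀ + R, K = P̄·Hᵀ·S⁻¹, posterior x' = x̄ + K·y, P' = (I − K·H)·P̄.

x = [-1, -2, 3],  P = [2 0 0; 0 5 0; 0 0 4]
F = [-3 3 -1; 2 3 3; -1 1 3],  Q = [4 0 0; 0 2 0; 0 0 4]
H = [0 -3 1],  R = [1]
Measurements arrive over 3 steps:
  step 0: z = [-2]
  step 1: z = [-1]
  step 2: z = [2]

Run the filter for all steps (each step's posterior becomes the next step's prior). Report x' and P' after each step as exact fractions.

step 0: x' = [-348/65, 2167/585, 5338/585], P' = [4291/65 9/65 21/65; 9/65 2159/585 6251/585; 21/65 6251/585 18659/585]
step 1: x' = [97647627/3340730, 18774974/1670365, 109282259/3340730], P' = [868187933/3340730 171472961/1670365 1029651361/3340730; 171472961/1670365 71699284/1670365 214496037/1670365; 1029651361/3340730 214496037/1670365 1286705477/3340730]
step 2: x' = [-243190441823/88066949241, -234851917616/88066949241, -528970623695/88066949241], P' = [13743447321862/264200847723 4656075975400/264200847723 14013218741074/264200847723; 4656075975400/264200847723 2153077117315/264200847723 6355769251150/264200847723; 14013218741074/264200847723 6355769251150/264200847723 19021118958058/264200847723]

step 0: x̄ = F·x = [-6, 1, 8]
step 0: P̄ = F·P·Fᵀ + Q = [71 21 9; 21 91 47; 9 47 47]
step 0: y = z − H·x̄ = [-7]
step 0: S = H·P̄·Hᵀ + R = [585]
step 0: K = P̄·Hᵀ·S⁻¹ = [-6/65; -226/585; -94/585]
step 0: x' = x̄ + K·y = [-348/65, 2167/585, 5338/585]
step 0: P' = (I − K·H)·P̄ = [4291/65 9/65 21/65; 9/65 2159/585 6251/585; 21/65 6251/585 18659/585]
step 1: x̄ = F·x = [10559/585, 5417/195, 21313/585]
step 1: P̄ = F·P·Fᵀ + Q = [350171/585 -77692/195 114367/585; -77692/195 50974/65 57556/195; 114367/585 57556/195 247259/585]
step 1: y = z − H·x̄ = [5371/117]
step 1: S = H·P̄·Hᵀ + R = [668146/117]
step 1: K = P̄·Hᵀ·S⁻¹ = [162719/668146; -120363/334073; -54149/668146]
step 1: x' = x̄ + K·y = [97647627/3340730, 18774974/1670365, 109282259/3340730]
step 1: P' = (I − K·H)·P̄ = [868187933/3340730 171472961/1670365 1029651361/3340730; 171472961/1670365 71699284/1670365 214496037/1670365; 1029651361/3340730 214496037/1670365 1286705477/3340730]
step 2: x̄ = F·x = [-144787648/1670365, 127158375/668146, 133874549/1670365]
step 2: P̄ = F·P·Fᵀ + Q = [3917638016/1670365 -1755970721/334073 -3844153378/1670365; -1755970721/334073 8108678865/668146 1816808218/334073; -3844153378/1670365 1816808218/334073 4157725574/1670365]
step 2: y = z − H·x̄ = [1646307987/3340730]
step 2: S = H·P̄·Hᵀ + R = [264200847723/3340730]
step 2: K = P̄·Hᵀ·S⁻¹ = [44990814874/264200847723; -103462100795/264200847723; -46188795392/264200847723]
step 2: x' = x̄ + K·y = [-243190441823/88066949241, -234851917616/88066949241, -528970623695/88066949241]
step 2: P' = (I − K·H)·P̄ = [13743447321862/264200847723 4656075975400/264200847723 14013218741074/264200847723; 4656075975400/264200847723 2153077117315/264200847723 6355769251150/264200847723; 14013218741074/264200847723 6355769251150/264200847723 19021118958058/264200847723]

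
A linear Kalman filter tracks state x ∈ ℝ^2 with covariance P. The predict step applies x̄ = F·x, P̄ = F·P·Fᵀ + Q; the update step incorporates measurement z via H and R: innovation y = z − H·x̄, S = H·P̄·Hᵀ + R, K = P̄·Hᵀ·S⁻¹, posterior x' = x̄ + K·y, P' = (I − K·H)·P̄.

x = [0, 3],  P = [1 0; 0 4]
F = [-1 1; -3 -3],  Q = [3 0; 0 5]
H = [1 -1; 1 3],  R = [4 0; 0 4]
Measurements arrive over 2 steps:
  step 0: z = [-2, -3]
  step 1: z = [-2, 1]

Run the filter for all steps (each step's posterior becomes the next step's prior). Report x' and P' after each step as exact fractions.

step 0: x' = [-257/220, -111/220], P' = [1611/880 -337/880; -337/880 419/880]
step 1: x' = [-66847/67469, 104687/134938], P' = [110547/67469 -19787/67469; -19787/67469 29877/67469]

step 0: x̄ = F·x = [3, -9]
step 0: P̄ = F·P·Fᵀ + Q = [8 -9; -9 50]
step 0: y = z − H·x̄ = [-14, 21]
step 0: S = H·P̄·Hᵀ + R = [80 -160; -160 408]
step 0: K = P̄·Hᵀ·S⁻¹ = [487/880 15/88; -189/880 23/88]
step 0: x' = x̄ + K·y = [-257/220, -111/220]
step 0: P' = (I − K·H)·P̄ = [1611/880 -337/880; -337/880 419/880]
step 1: x̄ = F·x = [73/110, 276/55]
step 1: P̄ = F·P·Fᵀ + Q = [334/55 447/110; 447/110 4151/220]
step 1: y = z − H·x̄ = [259/110, -1619/110]
step 1: S = H·P̄·Hᵀ + R = [4579/220 -9329/220; -9329/220 44939/220]
step 1: K = P̄·Hᵀ·S⁻¹ = [65167/134938 1347/7102; -12416/67469 919/3551]
step 1: x' = x̄ + K·y = [-66847/67469, 104687/134938]
step 1: P' = (I − K·H)·P̄ = [110547/67469 -19787/67469; -19787/67469 29877/67469]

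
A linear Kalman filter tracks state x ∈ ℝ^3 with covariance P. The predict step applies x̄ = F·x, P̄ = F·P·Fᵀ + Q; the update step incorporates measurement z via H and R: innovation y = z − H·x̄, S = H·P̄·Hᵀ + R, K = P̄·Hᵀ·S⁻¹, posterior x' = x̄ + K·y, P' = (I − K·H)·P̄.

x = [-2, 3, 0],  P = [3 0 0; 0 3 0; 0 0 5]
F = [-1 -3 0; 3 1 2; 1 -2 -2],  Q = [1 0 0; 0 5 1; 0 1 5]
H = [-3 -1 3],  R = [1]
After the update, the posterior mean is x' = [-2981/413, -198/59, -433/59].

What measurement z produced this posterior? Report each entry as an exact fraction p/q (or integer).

z = [3]

x̄ = F·x = [-7, -3, -8]
P̄ = F·P·Fᵀ + Q = [31 -18 15; -18 55 -16; 15 -16 40]
S = H·P̄·Hᵀ + R = [413]
K = P̄·Hᵀ·S⁻¹ = [-30/413; -7/59; 13/59]
x' − x̄ = [-90/413, -21/59, 39/59] = K·y
y = (KᵀK)⁻¹·Kᵀ·(x' − x̄) = [3]
z = y + H·x̄ = [3] + [0] = [3]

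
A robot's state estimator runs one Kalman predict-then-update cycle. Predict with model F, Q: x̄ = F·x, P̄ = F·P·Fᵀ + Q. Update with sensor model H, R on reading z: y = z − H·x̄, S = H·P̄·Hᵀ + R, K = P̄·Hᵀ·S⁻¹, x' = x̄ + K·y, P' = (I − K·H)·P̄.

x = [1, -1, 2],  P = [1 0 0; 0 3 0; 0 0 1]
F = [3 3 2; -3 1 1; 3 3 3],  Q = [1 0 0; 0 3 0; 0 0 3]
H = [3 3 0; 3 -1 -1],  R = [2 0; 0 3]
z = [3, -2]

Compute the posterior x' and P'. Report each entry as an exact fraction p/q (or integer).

x̄ = F·x = [4, -2, 6]
P̄ = F·P·Fᵀ + Q = [41 2 42; 2 16 3; 42 3 48]
y = z − H·x̄ = [-3, -10]
S = H·P̄·Hᵀ + R = [551 198; 198 178]
K = P̄·Hᵀ·S⁻¹ = [3660/29437 17987/58874; 6093/29437 -17855/58874; 4590/29437 14595/58874]
x' = x̄ + K·y = [16833/29437, 12122/29437, 89877/29437]
P' = (I − K·H)·P̄ = [48581/58874 -43701/58874 135483/58874; -43701/58874 51825/58874 -129363/58874; 135483/58874 -129363/58874 492027/58874]

x' = [16833/29437, 12122/29437, 89877/29437]
P' = [48581/58874 -43701/58874 135483/58874; -43701/58874 51825/58874 -129363/58874; 135483/58874 -129363/58874 492027/58874]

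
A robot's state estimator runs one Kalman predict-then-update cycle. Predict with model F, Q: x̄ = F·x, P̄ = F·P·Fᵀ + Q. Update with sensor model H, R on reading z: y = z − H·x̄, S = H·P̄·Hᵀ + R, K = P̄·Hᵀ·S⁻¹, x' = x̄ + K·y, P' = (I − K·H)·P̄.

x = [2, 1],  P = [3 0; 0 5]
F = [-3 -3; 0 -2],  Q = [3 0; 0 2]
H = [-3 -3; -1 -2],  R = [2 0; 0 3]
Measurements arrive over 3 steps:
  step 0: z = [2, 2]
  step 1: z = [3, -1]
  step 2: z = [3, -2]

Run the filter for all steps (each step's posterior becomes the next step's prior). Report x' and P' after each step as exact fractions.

step 0: x̄ = F·x = [-9, -2]
step 0: P̄ = F·P·Fᵀ + Q = [75 30; 30 22]
step 0: y = z − H·x̄ = [-31, -11]
step 0: S = H·P̄·Hᵀ + R = [1415 627; 627 286]
step 0: K = P̄·Hᵀ·S⁻¹ = [-495/1051 6480/11561; 162/1051 -6898/11561]
step 0: x' = x̄ + K·y = [-594/1051, -226/1051]
step 0: P' = (I − K·H)·P̄ = [26700/11561 -23070/11561; -23070/11561 21882/11561]
step 1: x̄ = F·x = [2460/1051, 452/1051]
step 1: P̄ = F·P·Fᵀ + Q = [5151/1051 -648/1051; -648/1051 110650/11561]
step 1: y = z − H·x̄ = [11889/1051, 2313/1051]
step 1: S = H·P̄·Hᵀ + R = [1400617/11561 769731/11561; 769731/11561 505432/11561]
step 1: K = P̄·Hᵀ·S⁻¹ = [-3673233/9984503 4756344/9984503; 682020/9984503 -5269498/9984503]
step 1: x' = x̄ + K·y = [-7714335/9984503, 412162/9984503]
step 1: P' = (I − K·H)·P̄ = [19166676/9984503 -16717854/9984503; -16717854/9984503 16263174/9984503]
step 2: x̄ = F·x = [21906519/9984503, -824324/9984503]
step 2: P̄ = F·P·Fᵀ + Q = [47900787/9984503 -2728080/9984503; -2728080/9984503 85021702/9984503]
step 2: y = z − H·x̄ = [93200094/9984503, 288865/9984503]
step 2: S = H·P̄·Hᵀ + R = [1167165967/9984503 629279853/9984503; 629279853/9984503 407028784/9984503]
step 2: K = P̄·Hᵀ·S⁻¹ = [-2849438511/7919974673 3579436968/7919974673; 480799476/7919974673 -3998956870/7919974673]
step 2: x' = x̄ + K·y = [-9117618309/7919974673, 3718439714/7919974673]
step 2: P' = (I − K·H)·P̄ = [14537562252/7919974673 -12637936578/7919974673; -12637936578/7919974673 12317403594/7919974673]

step 0: x' = [-594/1051, -226/1051], P' = [26700/11561 -23070/11561; -23070/11561 21882/11561]
step 1: x' = [-7714335/9984503, 412162/9984503], P' = [19166676/9984503 -16717854/9984503; -16717854/9984503 16263174/9984503]
step 2: x' = [-9117618309/7919974673, 3718439714/7919974673], P' = [14537562252/7919974673 -12637936578/7919974673; -12637936578/7919974673 12317403594/7919974673]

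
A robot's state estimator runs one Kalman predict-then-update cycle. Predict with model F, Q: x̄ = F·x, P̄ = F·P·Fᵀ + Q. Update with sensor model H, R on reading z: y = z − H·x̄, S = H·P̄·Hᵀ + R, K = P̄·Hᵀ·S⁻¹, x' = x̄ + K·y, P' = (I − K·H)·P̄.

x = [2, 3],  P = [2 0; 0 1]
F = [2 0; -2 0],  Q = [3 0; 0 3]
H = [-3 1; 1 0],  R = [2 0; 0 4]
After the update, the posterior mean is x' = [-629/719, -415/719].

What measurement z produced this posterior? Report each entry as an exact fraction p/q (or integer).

x̄ = F·x = [4, -4]
P̄ = F·P·Fᵀ + Q = [11 -8; -8 11]
S = H·P̄·Hᵀ + R = [160 -41; -41 15]
K = P̄·Hᵀ·S⁻¹ = [-164/719 79/719; 197/719 155/719]
x' − x̄ = [-3505/719, 2461/719] = K·y
y = (KᵀK)⁻¹·Kᵀ·(x' − x̄) = [18, -7]
z = y + H·x̄ = [18, -7] + [-16, 4] = [2, -3]

z = [2, -3]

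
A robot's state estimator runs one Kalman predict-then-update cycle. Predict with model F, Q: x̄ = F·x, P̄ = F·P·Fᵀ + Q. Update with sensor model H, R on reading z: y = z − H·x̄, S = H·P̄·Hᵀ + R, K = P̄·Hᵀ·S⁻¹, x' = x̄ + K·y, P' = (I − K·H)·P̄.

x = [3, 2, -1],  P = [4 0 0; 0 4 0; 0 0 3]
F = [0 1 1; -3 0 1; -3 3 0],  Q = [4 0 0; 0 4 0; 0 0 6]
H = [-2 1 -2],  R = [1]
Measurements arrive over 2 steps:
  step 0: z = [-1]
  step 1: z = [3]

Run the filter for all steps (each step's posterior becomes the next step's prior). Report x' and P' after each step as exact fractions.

step 0: x' = [25/68, -715/68, -87/17], P' = [1891/340 -97/68 -528/85; -97/68 2679/68 360/17; -528/85 360/17 1446/85]
step 1: x' = [16411/209307, 71908/29901, -27221/69769], P' = [3308651/1046535 191989/29901 48428/348845; 191989/29901 2341753/29901 326788/9967; 48428/348845 326788/9967 5734782/348845]

step 0: x̄ = F·x = [1, -10, -3]
step 0: P̄ = F·P·Fᵀ + Q = [11 3 12; 3 43 36; 12 36 78]
step 0: y = z − H·x̄ = [5]
step 0: S = H·P̄·Hᵀ + R = [340]
step 0: K = P̄·Hᵀ·S⁻¹ = [-43/340; -7/68; -36/85]
step 0: x' = x̄ + K·y = [25/68, -715/68, -87/17]
step 0: P' = (I − K·H)·P̄ = [1891/340 -97/68 -528/85; -97/68 2679/68 360/17; -528/85 360/17 1446/85]
step 1: x̄ = F·x = [-1063/68, -423/68, -555/17]
step 1: P̄ = F·P·Fᵀ + Q = [34939/340 4155/68 17394/85; 4155/68 7367/68 2466/17; 17394/85 2466/17 37086/85]
step 1: y = z − H·x̄ = [-5939/68]
step 1: S = H·P̄·Hᵀ + R = [209307/68]
step 1: K = P̄·Hᵀ·S⁻¹ = [-37651/209307; -2953/29901; -25768/69769]
step 1: x' = x̄ + K·y = [16411/209307, 71908/29901, -27221/69769]
step 1: P' = (I − K·H)·P̄ = [3308651/1046535 191989/29901 48428/348845; 191989/29901 2341753/29901 326788/9967; 48428/348845 326788/9967 5734782/348845]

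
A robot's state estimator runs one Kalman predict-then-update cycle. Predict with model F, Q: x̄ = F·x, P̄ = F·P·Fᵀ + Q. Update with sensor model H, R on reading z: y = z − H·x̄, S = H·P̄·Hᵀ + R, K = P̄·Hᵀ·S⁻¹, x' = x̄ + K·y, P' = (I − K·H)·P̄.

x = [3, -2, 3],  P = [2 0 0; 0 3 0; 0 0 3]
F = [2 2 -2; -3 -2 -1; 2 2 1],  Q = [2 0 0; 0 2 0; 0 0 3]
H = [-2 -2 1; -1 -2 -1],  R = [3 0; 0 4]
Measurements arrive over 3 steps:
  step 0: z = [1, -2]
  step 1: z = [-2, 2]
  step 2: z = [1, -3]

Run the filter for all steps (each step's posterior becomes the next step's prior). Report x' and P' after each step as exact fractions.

step 0: x̄ = F·x = [-4, -8, 5]
step 0: P̄ = F·P·Fᵀ + Q = [34 -18 14; -18 35 -27; 14 -27 26]
step 0: y = z − H·x̄ = [-28, -17]
step 0: S = H·P̄·Hᵀ + R = [213 88; 88 52]
step 0: K = P̄·Hᵀ·S⁻¹ = [30/833 -243/833; -243/833 43/3332; 368/833 -797/1666]
step 0: x' = x̄ + K·y = [-41/833, -171/3332, 1271/1666]
step 0: P' = (I − K·H)·P̄ = [25946/833 -19239/833 13504/833; -19239/833 58403/3332 -20011/1666; 13504/833 -20011/1666 8101/833]
step 1: x̄ = F·x = [-411/238, -61/119, 468/833]
step 1: P̄ = F·P·Fᵀ + Q = [293/17 582/17 -2132/119; 582/17 2282/17 -8184/119; -2132/119 -8184/119 32869/833]
step 1: y = z − H·x̄ = [-345/49, -317/1666]
step 1: S = H·P̄·Hᵀ + R = [62180/49 35253/49; 35253/49 352902/833]
step 1: K = P̄·Hᵀ·S⁻¹ = [-674721/5552981 257266/5552981; -993746/5552981 -4136000/16658943; 1863145/5552981 -4930501/16658943]
step 1: x' = x̄ + K·y = [-9775513/11105962, 13237873/16658943, -58113245/33317886]
step 1: P' = (I − K·H)·P̄ = [31602449/5552981 -23453062/5552981 14274611/5552981; -23453062/5552981 59141318/16658943 -31379450/16658943; 14274611/5552981 -31379450/16658943 39657071/16658943]
step 2: x̄ = F·x = [7894636/2379849, 6652955/2379849, -63814831/33317886]
step 2: P̄ = F·P·Fᵀ + Q = [21901754/2379849 12290440/2379849 -7040248/2379849; 12290440/2379849 64274474/2379849 -32867990/2379849; -7040248/2379849 -32867990/2379849 188332604/16658943]
step 2: y = z − H·x̄ = [504465265/33317886, 44346385/11105962]
step 2: S = H·P̄·Hᵀ + R = [4456939121/16658943 794964656/5552981; 794964656/5552981 511077018/5552981]
step 2: K = P̄·Hᵀ·S⁻¹ = [-6598796/50058055 1250017/50058055; -1938308882/11463294595 -7907407883/34389883785; 3797812736/11463294595 -10519951456/34389883785]
step 2: x' = x̄ + K·y = [28454381/20023222, -3130660749/4585317838, 8617768649/4585317838]
step 2: P' = (I − K·H)·P̄ = [272265624/50058055 -200500138/50058055 123734584/50058055; -200500138/50058055 115576298972/34389883785 -61779371606/34389883785; 123734584/50058055 -61779371606/34389883785 80632889828/34389883785]

step 0: x' = [-41/833, -171/3332, 1271/1666], P' = [25946/833 -19239/833 13504/833; -19239/833 58403/3332 -20011/1666; 13504/833 -20011/1666 8101/833]
step 1: x' = [-9775513/11105962, 13237873/16658943, -58113245/33317886], P' = [31602449/5552981 -23453062/5552981 14274611/5552981; -23453062/5552981 59141318/16658943 -31379450/16658943; 14274611/5552981 -31379450/16658943 39657071/16658943]
step 2: x' = [28454381/20023222, -3130660749/4585317838, 8617768649/4585317838], P' = [272265624/50058055 -200500138/50058055 123734584/50058055; -200500138/50058055 115576298972/34389883785 -61779371606/34389883785; 123734584/50058055 -61779371606/34389883785 80632889828/34389883785]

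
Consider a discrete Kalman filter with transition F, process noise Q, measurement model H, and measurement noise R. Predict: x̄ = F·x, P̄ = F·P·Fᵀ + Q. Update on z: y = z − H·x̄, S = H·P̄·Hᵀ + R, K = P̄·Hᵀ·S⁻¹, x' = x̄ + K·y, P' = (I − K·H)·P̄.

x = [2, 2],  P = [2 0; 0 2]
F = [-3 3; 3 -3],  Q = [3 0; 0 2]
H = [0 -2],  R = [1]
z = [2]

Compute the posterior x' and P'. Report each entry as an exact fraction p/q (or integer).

x̄ = F·x = [0, 0]
P̄ = F·P·Fᵀ + Q = [39 -36; -36 38]
y = z − H·x̄ = [2]
S = H·P̄·Hᵀ + R = [153]
K = P̄·Hᵀ·S⁻¹ = [8/17; -76/153]
x' = x̄ + K·y = [16/17, -152/153]
P' = (I − K·H)·P̄ = [87/17 -4/17; -4/17 38/153]

x' = [16/17, -152/153]
P' = [87/17 -4/17; -4/17 38/153]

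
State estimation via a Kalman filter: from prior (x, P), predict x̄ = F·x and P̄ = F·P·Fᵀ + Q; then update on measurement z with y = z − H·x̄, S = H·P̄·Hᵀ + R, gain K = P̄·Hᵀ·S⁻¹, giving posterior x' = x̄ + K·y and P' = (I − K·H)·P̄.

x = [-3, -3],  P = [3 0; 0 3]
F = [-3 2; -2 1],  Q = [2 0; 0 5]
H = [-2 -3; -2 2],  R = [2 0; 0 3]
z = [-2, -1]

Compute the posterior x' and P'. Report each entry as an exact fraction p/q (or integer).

x̄ = F·x = [3, 3]
P̄ = F·P·Fᵀ + Q = [41 24; 24 20]
y = z − H·x̄ = [13, -1]
S = H·P̄·Hᵀ + R = [634 92; 92 55]
K = P̄·Hᵀ·S⁻¹ = [-2671/13203 -3694/13203; -2602/13203 2432/13203]
x' = x̄ + K·y = [2860/4401, 1117/4401]
P' = (I − K·H)·P̄ = [4393/13203 -1148/13203; -1148/13203 2500/13203]

x' = [2860/4401, 1117/4401]
P' = [4393/13203 -1148/13203; -1148/13203 2500/13203]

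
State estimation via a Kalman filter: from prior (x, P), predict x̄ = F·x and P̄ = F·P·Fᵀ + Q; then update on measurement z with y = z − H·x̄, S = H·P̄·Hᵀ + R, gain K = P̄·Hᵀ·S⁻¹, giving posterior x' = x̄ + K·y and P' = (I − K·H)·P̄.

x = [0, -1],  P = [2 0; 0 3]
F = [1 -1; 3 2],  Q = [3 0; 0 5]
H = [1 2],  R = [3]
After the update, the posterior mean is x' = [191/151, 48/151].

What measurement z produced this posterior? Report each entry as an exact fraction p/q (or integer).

z = [2]

x̄ = F·x = [1, -2]
P̄ = F·P·Fᵀ + Q = [8 0; 0 35]
S = H·P̄·Hᵀ + R = [151]
K = P̄·Hᵀ·S⁻¹ = [8/151; 70/151]
x' − x̄ = [40/151, 350/151] = K·y
y = (KᵀK)⁻¹·Kᵀ·(x' − x̄) = [5]
z = y + H·x̄ = [5] + [-3] = [2]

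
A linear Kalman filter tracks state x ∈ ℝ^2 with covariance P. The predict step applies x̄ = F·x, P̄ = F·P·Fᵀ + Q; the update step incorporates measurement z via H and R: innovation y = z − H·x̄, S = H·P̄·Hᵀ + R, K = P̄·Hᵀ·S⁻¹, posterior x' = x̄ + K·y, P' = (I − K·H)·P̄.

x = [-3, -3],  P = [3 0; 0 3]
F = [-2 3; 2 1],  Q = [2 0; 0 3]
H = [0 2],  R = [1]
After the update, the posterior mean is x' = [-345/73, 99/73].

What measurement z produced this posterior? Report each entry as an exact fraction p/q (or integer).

x̄ = F·x = [-3, -9]
P̄ = F·P·Fᵀ + Q = [41 -3; -3 18]
S = H·P̄·Hᵀ + R = [73]
K = P̄·Hᵀ·S⁻¹ = [-6/73; 36/73]
x' − x̄ = [-126/73, 756/73] = K·y
y = (KᵀK)⁻¹·Kᵀ·(x' − x̄) = [21]
z = y + H·x̄ = [21] + [-18] = [3]

z = [3]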